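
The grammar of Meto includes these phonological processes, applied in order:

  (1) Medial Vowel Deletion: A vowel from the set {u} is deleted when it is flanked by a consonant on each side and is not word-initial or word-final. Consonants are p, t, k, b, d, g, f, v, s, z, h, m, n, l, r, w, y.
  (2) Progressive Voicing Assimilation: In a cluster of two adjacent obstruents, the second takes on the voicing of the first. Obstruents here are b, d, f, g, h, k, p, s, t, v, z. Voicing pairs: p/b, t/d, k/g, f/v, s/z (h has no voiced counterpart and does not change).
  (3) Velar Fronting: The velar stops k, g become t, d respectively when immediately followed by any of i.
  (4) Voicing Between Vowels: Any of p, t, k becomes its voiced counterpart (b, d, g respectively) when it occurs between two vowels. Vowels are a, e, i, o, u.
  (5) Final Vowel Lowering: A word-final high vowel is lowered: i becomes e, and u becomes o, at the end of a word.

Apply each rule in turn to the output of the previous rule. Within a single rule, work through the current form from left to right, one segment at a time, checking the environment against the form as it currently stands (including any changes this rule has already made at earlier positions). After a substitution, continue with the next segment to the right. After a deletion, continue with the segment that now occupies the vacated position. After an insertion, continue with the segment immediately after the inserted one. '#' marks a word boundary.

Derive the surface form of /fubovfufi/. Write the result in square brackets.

[fpovvve]

(1) Medial Vowel Deletion: [fubovfufi] → [fbovffi]
(2) Progressive Voicing Assimilation: [fbovffi] → [fpovvvi]
(3) Velar Fronting: no change — [fpovvvi]
(4) Voicing Between Vowels: no change — [fpovvvi]
(5) Final Vowel Lowering: [fpovvvi] → [fpovvve]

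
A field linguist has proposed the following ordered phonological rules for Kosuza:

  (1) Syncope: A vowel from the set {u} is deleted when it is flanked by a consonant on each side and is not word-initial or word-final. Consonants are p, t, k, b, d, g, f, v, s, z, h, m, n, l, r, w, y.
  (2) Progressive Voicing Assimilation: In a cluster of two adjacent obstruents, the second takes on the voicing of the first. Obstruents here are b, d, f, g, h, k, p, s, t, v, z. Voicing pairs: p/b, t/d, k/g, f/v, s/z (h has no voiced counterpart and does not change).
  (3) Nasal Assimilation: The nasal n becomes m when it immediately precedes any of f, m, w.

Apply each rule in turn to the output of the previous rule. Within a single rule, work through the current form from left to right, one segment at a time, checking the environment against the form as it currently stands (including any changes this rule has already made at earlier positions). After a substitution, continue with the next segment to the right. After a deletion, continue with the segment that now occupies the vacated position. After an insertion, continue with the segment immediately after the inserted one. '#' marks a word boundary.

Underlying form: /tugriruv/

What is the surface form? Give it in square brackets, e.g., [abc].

(1) Syncope: [tugriruv] → [tgrirv]
(2) Progressive Voicing Assimilation: [tgrirv] → [tkrirv]
(3) Nasal Assimilation: no change — [tkrirv]

[tkrirv]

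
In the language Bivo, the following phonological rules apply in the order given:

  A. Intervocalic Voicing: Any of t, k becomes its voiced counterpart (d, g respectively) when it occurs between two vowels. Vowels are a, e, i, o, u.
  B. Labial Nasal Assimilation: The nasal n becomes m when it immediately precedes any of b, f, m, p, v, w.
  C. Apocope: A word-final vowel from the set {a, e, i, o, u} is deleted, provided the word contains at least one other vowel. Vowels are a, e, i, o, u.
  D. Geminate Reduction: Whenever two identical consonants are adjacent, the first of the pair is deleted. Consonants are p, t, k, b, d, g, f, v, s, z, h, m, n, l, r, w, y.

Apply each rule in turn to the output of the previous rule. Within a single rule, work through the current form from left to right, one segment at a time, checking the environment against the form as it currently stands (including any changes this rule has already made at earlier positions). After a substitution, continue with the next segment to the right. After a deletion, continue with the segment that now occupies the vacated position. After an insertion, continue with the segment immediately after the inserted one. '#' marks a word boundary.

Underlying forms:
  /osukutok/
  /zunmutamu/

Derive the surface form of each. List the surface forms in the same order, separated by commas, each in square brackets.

[osugudok], [zumudam]

/osukutok/:
  A Intervocalic Voicing: [osukutok] → [osugudok]
  B Labial Nasal Assimilation: no change — [osugudok]
  C Apocope: no change — [osugudok]
  D Geminate Reduction: no change — [osugudok]
/zunmutamu/:
  A Intervocalic Voicing: [zunmutamu] → [zunmudamu]
  B Labial Nasal Assimilation: [zunmudamu] → [zummudamu]
  C Apocope: [zummudamu] → [zummudam]
  D Geminate Reduction: [zummudam] → [zumudam]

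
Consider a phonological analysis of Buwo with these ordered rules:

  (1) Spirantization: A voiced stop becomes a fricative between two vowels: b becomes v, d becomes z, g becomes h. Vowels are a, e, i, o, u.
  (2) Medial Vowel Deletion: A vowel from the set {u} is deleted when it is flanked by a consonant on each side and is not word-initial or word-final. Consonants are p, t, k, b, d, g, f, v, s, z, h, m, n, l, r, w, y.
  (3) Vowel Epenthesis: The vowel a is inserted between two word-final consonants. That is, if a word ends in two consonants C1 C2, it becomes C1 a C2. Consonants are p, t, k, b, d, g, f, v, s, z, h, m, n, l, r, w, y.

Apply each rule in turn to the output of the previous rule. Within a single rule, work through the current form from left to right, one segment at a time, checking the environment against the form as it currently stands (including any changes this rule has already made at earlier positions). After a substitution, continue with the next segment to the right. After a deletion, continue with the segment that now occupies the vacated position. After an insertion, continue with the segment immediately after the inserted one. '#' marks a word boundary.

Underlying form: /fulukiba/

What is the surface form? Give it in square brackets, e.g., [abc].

[flkiva]

(1) Spirantization: [fulukiba] → [fulukiva]
(2) Medial Vowel Deletion: [fulukiva] → [flkiva]
(3) Vowel Epenthesis: no change — [flkiva]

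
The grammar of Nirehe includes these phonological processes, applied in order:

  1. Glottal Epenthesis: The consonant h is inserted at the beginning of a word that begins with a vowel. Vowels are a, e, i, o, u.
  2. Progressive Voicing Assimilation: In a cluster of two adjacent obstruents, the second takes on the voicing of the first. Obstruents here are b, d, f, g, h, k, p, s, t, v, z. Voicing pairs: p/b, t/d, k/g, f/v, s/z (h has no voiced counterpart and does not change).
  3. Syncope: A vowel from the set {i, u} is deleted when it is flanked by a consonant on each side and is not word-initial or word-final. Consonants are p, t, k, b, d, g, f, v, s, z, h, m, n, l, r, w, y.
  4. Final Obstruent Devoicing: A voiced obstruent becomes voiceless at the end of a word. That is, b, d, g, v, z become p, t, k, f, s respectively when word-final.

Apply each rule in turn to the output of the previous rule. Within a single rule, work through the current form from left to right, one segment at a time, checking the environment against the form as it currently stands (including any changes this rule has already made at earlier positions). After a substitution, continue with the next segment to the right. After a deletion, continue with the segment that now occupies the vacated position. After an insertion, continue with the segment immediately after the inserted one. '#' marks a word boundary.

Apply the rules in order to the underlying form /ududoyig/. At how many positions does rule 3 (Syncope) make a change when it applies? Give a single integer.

1 Glottal Epenthesis: [ududoyig] → [hududoyig]
2 Progressive Voicing Assimilation: no change — [hududoyig]
3 Syncope: [hududoyig] → [hddoyg]
4 Final Obstruent Devoicing: [hddoyg] → [hddoyk]
Rule 3 changed 3 position(s).

3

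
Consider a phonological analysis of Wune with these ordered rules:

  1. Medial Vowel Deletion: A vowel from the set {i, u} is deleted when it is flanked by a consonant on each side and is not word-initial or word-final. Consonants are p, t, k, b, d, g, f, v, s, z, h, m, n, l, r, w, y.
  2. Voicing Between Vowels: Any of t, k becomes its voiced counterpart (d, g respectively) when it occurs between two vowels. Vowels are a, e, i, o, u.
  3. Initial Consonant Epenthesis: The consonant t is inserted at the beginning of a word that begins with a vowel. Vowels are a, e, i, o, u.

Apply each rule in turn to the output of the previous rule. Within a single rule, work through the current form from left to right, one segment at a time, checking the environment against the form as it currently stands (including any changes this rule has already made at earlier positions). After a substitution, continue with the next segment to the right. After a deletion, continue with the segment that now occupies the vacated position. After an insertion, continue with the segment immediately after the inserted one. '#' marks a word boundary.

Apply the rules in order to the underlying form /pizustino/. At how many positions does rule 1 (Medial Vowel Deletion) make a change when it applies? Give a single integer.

3

1 Medial Vowel Deletion: [pizustino] → [pzstno]
2 Voicing Between Vowels: no change — [pzstno]
3 Initial Consonant Epenthesis: no change — [pzstno]
Rule 1 changed 3 position(s).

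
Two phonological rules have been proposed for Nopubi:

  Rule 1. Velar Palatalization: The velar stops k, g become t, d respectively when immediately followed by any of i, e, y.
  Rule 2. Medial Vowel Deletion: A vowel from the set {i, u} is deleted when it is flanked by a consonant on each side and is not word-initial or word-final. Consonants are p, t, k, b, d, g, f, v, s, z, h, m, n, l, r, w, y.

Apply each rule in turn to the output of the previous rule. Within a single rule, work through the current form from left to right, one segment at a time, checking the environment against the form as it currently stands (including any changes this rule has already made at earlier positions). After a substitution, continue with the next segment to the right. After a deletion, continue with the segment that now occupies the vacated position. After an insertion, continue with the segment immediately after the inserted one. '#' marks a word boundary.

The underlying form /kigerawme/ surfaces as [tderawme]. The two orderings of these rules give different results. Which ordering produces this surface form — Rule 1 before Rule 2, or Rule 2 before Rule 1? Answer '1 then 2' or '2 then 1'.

1 then 2

Order 1 then 2:
  1 Velar Palatalization: [kigerawme] → [tiderawme]
  2 Medial Vowel Deletion: [tiderawme] → [tderawme]
  result: [tderawme]
Order 2 then 1:
  2 Medial Vowel Deletion: [kigerawme] → [kgerawme]
  1 Velar Palatalization: [kgerawme] → [kderawme]
  result: [kderawme]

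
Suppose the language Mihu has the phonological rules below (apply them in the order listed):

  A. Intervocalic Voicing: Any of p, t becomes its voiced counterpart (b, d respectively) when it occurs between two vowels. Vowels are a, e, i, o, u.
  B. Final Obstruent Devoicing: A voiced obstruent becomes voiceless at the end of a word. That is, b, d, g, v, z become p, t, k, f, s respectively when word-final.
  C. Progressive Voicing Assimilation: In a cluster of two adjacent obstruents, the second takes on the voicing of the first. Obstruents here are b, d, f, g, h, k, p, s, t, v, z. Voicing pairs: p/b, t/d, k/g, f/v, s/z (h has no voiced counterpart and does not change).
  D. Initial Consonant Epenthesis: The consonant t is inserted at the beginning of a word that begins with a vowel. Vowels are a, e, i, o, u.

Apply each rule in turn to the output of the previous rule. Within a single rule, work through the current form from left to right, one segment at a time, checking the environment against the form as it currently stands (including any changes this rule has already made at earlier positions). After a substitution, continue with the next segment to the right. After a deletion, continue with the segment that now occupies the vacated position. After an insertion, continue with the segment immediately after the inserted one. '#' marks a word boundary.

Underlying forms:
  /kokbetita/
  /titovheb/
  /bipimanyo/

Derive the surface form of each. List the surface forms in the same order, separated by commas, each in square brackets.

[kokpedida], [tidovhep], [bibimanyo]

/kokbetita/:
  A Intervocalic Voicing: [kokbetita] → [kokbedida]
  B Final Obstruent Devoicing: no change — [kokbedida]
  C Progressive Voicing Assimilation: [kokbedida] → [kokpedida]
  D Initial Consonant Epenthesis: no change — [kokpedida]
/titovheb/:
  A Intervocalic Voicing: [titovheb] → [tidovheb]
  B Final Obstruent Devoicing: [tidovheb] → [tidovhep]
  C Progressive Voicing Assimilation: no change — [tidovhep]
  D Initial Consonant Epenthesis: no change — [tidovhep]
/bipimanyo/:
  A Intervocalic Voicing: [bipimanyo] → [bibimanyo]
  B Final Obstruent Devoicing: no change — [bibimanyo]
  C Progressive Voicing Assimilation: no change — [bibimanyo]
  D Initial Consonant Epenthesis: no change — [bibimanyo]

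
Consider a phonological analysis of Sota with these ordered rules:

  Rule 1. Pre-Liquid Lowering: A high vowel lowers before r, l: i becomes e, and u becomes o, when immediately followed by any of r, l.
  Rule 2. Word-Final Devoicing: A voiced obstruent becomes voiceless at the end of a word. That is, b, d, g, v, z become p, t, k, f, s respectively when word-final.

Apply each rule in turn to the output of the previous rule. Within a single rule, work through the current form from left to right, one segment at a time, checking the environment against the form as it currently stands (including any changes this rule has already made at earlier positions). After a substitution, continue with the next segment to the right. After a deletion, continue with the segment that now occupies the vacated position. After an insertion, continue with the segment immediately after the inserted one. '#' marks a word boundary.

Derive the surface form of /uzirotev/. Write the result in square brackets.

[uzerotef]

Rule 1 Pre-Liquid Lowering: [uzirotev] → [uzerotev]
Rule 2 Word-Final Devoicing: [uzerotev] → [uzerotef]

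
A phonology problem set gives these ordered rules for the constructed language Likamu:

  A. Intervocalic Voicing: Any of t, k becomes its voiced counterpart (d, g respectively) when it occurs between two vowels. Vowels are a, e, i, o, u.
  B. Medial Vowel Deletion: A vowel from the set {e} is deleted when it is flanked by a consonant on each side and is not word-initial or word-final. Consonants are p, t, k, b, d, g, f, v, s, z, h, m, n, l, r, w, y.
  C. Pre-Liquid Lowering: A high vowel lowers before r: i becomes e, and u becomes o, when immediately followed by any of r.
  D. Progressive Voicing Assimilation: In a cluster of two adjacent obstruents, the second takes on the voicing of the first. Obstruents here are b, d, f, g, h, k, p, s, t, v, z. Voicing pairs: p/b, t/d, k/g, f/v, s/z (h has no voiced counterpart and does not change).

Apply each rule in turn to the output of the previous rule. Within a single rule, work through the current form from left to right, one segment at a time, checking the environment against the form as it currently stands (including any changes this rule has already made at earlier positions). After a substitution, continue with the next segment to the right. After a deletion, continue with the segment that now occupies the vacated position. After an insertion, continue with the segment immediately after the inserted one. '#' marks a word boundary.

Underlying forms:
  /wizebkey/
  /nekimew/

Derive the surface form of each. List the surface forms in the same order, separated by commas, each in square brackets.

/wizebkey/:
  A Intervocalic Voicing: no change — [wizebkey]
  B Medial Vowel Deletion: [wizebkey] → [wizbky]
  C Pre-Liquid Lowering: no change — [wizbky]
  D Progressive Voicing Assimilation: [wizbky] → [wizbgy]
/nekimew/:
  A Intervocalic Voicing: [nekimew] → [negimew]
  B Medial Vowel Deletion: [negimew] → [ngimw]
  C Pre-Liquid Lowering: no change — [ngimw]
  D Progressive Voicing Assimilation: no change — [ngimw]

[wizbgy], [ngimw]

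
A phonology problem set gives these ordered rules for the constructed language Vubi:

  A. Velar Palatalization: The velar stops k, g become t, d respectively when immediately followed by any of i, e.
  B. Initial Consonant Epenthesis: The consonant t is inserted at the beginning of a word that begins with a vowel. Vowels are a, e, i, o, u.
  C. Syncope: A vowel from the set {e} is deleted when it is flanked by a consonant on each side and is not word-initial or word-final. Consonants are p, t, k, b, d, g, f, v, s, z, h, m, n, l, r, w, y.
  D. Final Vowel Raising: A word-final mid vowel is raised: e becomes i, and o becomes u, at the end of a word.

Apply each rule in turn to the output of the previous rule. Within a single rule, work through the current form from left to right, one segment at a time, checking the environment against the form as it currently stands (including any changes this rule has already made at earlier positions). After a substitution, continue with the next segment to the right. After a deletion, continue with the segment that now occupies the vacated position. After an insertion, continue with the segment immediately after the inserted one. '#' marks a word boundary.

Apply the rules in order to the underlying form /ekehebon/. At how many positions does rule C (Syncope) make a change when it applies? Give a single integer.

A Velar Palatalization: [ekehebon] → [etehebon]
B Initial Consonant Epenthesis: [etehebon] → [tetehebon]
C Syncope: [tetehebon] → [tthbon]
D Final Vowel Raising: no change — [tthbon]
Rule C changed 3 position(s).

3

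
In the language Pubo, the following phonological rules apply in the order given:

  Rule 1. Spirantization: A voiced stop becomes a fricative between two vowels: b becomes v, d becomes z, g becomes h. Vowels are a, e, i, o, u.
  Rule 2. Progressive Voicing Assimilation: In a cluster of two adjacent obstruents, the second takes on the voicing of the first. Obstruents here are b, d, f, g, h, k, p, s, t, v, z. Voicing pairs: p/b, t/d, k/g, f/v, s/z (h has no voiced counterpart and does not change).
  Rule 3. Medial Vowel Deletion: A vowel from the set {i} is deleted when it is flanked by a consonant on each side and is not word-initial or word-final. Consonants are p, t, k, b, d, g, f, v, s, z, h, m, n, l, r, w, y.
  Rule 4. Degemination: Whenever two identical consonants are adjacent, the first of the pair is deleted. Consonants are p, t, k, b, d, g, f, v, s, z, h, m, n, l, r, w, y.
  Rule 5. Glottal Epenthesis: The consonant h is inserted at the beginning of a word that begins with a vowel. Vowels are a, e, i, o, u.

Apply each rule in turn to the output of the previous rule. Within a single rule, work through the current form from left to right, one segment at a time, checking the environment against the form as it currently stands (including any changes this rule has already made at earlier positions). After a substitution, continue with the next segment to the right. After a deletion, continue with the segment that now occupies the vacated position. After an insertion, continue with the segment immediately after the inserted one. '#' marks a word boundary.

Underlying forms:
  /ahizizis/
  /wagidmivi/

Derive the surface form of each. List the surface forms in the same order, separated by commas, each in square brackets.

[hahzs], [wahdmvi]

/ahizizis/:
  Rule 1 Spirantization: no change — [ahizizis]
  Rule 2 Progressive Voicing Assimilation: no change — [ahizizis]
  Rule 3 Medial Vowel Deletion: [ahizizis] → [ahzzs]
  Rule 4 Degemination: [ahzzs] → [ahzs]
  Rule 5 Glottal Epenthesis: [ahzs] → [hahzs]
/wagidmivi/:
  Rule 1 Spirantization: [wagidmivi] → [wahidmivi]
  Rule 2 Progressive Voicing Assimilation: no change — [wahidmivi]
  Rule 3 Medial Vowel Deletion: [wahidmivi] → [wahdmvi]
  Rule 4 Degemination: no change — [wahdmvi]
  Rule 5 Glottal Epenthesis: no change — [wahdmvi]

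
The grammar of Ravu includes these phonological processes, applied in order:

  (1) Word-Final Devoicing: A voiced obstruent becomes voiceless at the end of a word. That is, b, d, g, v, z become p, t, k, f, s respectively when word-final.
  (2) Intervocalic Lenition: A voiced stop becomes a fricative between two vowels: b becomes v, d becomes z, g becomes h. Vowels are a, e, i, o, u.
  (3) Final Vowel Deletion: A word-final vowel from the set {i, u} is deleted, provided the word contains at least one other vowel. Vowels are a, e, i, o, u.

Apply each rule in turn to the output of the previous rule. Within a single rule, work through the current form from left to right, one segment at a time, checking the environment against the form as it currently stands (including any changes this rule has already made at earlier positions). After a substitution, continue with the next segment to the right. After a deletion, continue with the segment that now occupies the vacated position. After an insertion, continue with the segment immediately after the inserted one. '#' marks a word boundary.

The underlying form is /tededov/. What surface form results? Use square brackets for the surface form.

[tezezof]

(1) Word-Final Devoicing: [tededov] → [tededof]
(2) Intervocalic Lenition: [tededof] → [tezezof]
(3) Final Vowel Deletion: no change — [tezezof]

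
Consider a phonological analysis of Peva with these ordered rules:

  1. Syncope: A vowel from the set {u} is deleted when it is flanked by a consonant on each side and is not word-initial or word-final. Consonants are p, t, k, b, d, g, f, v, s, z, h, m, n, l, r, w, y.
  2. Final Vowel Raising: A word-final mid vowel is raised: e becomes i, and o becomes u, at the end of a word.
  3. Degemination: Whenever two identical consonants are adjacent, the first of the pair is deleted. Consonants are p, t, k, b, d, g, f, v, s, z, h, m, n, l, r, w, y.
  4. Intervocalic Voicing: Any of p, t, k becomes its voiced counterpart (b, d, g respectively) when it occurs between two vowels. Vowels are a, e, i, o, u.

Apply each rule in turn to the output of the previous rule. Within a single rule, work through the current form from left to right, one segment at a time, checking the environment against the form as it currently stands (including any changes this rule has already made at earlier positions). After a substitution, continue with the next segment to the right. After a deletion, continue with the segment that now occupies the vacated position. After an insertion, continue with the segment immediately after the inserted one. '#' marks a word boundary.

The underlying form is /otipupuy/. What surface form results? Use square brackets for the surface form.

[odipy]

1 Syncope: [otipupuy] → [otippy]
2 Final Vowel Raising: no change — [otippy]
3 Degemination: [otippy] → [otipy]
4 Intervocalic Voicing: [otipy] → [odipy]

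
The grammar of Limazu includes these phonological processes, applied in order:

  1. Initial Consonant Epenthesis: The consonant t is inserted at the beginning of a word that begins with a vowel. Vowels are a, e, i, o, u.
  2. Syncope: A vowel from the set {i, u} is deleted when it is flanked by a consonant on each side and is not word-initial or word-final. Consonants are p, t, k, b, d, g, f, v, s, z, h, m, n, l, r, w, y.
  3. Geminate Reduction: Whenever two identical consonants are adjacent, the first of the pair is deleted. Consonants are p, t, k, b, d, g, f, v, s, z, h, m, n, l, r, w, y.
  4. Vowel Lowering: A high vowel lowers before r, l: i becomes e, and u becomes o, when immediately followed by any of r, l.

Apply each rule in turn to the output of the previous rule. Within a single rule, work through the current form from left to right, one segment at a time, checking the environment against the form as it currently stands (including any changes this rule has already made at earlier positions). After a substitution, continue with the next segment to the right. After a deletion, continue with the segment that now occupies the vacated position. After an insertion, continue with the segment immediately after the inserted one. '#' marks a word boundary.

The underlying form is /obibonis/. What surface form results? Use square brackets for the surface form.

1 Initial Consonant Epenthesis: [obibonis] → [tobibonis]
2 Syncope: [tobibonis] → [tobbons]
3 Geminate Reduction: [tobbons] → [tobons]
4 Vowel Lowering: no change — [tobons]

[tobons]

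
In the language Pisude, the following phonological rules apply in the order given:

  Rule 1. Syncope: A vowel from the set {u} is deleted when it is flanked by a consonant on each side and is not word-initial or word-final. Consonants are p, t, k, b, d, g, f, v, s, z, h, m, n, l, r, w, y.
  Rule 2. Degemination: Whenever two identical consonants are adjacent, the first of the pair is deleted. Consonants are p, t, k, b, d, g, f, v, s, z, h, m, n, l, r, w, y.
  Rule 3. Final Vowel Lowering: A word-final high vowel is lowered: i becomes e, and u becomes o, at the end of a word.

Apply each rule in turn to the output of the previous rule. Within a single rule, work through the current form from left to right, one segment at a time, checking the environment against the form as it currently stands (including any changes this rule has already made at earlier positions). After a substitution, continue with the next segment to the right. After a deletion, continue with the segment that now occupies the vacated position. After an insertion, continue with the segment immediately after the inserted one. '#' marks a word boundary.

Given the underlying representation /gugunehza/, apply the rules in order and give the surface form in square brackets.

[gnehza]

Rule 1 Syncope: [gugunehza] → [ggnehza]
Rule 2 Degemination: [ggnehza] → [gnehza]
Rule 3 Final Vowel Lowering: no change — [gnehza]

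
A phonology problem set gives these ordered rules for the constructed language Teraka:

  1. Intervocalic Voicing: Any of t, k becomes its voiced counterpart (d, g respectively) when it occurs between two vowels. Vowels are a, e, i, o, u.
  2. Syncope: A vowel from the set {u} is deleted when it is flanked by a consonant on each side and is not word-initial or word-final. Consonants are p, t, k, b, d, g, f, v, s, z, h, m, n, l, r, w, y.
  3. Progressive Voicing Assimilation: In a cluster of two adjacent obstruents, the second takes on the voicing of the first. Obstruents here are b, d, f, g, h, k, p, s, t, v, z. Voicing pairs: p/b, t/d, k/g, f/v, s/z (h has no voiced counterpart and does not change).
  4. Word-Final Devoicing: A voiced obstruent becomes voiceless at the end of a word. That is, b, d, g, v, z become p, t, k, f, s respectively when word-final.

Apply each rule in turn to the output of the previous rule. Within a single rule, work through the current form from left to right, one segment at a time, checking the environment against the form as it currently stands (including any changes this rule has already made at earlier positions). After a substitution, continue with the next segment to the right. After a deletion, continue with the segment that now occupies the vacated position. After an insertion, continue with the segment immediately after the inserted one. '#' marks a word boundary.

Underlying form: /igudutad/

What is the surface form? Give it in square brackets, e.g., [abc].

1 Intervocalic Voicing: [igudutad] → [igududad]
2 Syncope: [igududad] → [igddad]
3 Progressive Voicing Assimilation: no change — [igddad]
4 Word-Final Devoicing: [igddad] → [igddat]

[igddat]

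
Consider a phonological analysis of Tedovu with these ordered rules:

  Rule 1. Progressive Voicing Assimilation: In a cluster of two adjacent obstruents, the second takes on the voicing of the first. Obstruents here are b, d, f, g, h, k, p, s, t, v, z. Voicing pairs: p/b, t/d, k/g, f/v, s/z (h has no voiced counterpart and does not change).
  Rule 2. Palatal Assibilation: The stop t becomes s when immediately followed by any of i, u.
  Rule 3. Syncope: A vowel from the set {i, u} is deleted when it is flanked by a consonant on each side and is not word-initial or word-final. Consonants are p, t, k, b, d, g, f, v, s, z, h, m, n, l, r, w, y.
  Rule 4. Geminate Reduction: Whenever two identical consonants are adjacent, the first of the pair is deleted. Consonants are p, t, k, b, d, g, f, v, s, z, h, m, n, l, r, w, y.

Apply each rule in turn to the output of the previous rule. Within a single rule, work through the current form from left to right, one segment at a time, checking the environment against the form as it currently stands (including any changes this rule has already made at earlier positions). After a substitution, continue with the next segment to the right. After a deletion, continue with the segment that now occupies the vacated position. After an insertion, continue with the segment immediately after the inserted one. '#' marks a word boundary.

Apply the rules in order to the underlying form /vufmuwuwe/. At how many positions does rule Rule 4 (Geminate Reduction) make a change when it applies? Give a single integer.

1

Rule 1 Progressive Voicing Assimilation: no change — [vufmuwuwe]
Rule 2 Palatal Assibilation: no change — [vufmuwuwe]
Rule 3 Syncope: [vufmuwuwe] → [vfmwwe]
Rule 4 Geminate Reduction: [vfmwwe] → [vfmwe]
Rule Rule 4 changed 1 position(s).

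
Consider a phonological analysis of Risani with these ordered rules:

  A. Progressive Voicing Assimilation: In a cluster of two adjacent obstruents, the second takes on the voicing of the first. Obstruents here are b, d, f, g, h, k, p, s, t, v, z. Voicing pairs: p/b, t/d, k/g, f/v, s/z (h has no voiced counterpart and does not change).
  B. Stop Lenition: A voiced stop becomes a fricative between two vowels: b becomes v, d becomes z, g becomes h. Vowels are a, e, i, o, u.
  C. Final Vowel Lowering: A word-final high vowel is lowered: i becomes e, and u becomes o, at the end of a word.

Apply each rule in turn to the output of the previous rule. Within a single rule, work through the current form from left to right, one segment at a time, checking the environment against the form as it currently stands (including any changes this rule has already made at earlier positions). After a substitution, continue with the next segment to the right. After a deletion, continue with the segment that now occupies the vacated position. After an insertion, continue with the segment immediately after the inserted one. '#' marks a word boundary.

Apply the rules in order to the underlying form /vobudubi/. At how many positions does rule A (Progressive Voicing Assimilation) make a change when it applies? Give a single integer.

A Progressive Voicing Assimilation: no change — [vobudubi]
B Stop Lenition: [vobudubi] → [vovuzuvi]
C Final Vowel Lowering: [vovuzuvi] → [vovuzuve]
Rule A changed 0 position(s).

0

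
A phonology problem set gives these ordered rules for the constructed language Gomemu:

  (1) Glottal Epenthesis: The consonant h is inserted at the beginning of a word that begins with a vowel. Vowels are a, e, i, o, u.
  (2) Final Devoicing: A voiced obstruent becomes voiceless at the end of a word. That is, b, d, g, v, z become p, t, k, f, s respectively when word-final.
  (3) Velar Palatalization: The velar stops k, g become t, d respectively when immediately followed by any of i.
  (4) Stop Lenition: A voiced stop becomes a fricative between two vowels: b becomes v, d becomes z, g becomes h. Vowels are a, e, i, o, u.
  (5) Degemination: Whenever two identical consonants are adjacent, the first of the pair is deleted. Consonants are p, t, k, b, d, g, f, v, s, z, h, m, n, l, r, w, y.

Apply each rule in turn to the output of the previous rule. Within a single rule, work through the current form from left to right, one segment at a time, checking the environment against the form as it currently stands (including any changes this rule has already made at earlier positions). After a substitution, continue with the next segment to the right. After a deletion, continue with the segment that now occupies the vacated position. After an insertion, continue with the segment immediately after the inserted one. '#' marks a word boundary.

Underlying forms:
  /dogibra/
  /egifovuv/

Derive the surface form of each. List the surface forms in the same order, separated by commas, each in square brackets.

[dozibra], [hezifovuf]

/dogibra/:
  (1) Glottal Epenthesis: no change — [dogibra]
  (2) Final Devoicing: no change — [dogibra]
  (3) Velar Palatalization: [dogibra] → [dodibra]
  (4) Stop Lenition: [dodibra] → [dozibra]
  (5) Degemination: no change — [dozibra]
/egifovuv/:
  (1) Glottal Epenthesis: [egifovuv] → [hegifovuv]
  (2) Final Devoicing: [hegifovuv] → [hegifovuf]
  (3) Velar Palatalization: [hegifovuf] → [hedifovuf]
  (4) Stop Lenition: [hedifovuf] → [hezifovuf]
  (5) Degemination: no change — [hezifovuf]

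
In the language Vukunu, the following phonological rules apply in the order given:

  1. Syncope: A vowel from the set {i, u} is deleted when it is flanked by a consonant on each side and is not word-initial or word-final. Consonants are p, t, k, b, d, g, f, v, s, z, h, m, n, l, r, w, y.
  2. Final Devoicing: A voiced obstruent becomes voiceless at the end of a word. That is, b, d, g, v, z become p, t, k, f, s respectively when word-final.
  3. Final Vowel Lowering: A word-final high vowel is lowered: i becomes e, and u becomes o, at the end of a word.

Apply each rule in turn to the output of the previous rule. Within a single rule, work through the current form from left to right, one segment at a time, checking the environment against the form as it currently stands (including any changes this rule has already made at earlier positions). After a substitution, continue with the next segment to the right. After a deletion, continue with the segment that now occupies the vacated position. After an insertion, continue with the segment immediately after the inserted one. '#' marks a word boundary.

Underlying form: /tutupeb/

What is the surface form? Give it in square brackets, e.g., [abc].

1 Syncope: [tutupeb] → [ttpeb]
2 Final Devoicing: [ttpeb] → [ttpep]
3 Final Vowel Lowering: no change — [ttpep]

[ttpep]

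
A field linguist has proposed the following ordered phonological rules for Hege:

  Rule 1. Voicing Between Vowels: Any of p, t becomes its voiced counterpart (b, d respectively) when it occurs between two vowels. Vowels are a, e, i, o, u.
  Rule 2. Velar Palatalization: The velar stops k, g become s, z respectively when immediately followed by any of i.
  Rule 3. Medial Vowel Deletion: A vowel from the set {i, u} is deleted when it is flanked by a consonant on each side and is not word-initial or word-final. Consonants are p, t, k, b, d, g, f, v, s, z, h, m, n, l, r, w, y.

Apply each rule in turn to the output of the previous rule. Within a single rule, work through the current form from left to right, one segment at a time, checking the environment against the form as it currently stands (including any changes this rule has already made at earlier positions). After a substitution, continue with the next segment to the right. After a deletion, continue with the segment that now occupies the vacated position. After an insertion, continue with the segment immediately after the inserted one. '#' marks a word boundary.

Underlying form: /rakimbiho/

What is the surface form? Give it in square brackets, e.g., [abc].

[rasmbho]

Rule 1 Voicing Between Vowels: no change — [rakimbiho]
Rule 2 Velar Palatalization: [rakimbiho] → [rasimbiho]
Rule 3 Medial Vowel Deletion: [rasimbiho] → [rasmbho]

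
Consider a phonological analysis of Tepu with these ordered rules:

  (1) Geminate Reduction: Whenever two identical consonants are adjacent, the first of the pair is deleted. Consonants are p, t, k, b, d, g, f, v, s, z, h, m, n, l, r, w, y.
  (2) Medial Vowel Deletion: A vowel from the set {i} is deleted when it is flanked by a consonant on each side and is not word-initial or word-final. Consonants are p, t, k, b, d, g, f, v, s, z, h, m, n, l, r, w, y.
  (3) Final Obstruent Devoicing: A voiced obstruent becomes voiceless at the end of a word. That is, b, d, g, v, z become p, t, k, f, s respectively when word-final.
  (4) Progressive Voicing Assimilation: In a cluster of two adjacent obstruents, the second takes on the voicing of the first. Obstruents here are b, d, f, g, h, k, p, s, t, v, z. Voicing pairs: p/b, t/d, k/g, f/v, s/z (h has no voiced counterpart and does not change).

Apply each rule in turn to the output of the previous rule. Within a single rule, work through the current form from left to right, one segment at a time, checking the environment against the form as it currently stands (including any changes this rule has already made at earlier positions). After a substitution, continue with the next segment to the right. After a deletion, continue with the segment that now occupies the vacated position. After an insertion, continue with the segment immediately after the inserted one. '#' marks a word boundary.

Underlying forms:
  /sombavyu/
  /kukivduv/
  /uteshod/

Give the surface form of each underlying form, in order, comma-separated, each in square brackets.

[sombavyu], [kukftuf], [uteshot]

/sombavyu/:
  (1) Geminate Reduction: no change — [sombavyu]
  (2) Medial Vowel Deletion: no change — [sombavyu]
  (3) Final Obstruent Devoicing: no change — [sombavyu]
  (4) Progressive Voicing Assimilation: no change — [sombavyu]
/kukivduv/:
  (1) Geminate Reduction: no change — [kukivduv]
  (2) Medial Vowel Deletion: [kukivduv] → [kukvduv]
  (3) Final Obstruent Devoicing: [kukvduv] → [kukvduf]
  (4) Progressive Voicing Assimilation: [kukvduf] → [kukftuf]
/uteshod/:
  (1) Geminate Reduction: no change — [uteshod]
  (2) Medial Vowel Deletion: no change — [uteshod]
  (3) Final Obstruent Devoicing: [uteshod] → [uteshot]
  (4) Progressive Voicing Assimilation: no change — [uteshot]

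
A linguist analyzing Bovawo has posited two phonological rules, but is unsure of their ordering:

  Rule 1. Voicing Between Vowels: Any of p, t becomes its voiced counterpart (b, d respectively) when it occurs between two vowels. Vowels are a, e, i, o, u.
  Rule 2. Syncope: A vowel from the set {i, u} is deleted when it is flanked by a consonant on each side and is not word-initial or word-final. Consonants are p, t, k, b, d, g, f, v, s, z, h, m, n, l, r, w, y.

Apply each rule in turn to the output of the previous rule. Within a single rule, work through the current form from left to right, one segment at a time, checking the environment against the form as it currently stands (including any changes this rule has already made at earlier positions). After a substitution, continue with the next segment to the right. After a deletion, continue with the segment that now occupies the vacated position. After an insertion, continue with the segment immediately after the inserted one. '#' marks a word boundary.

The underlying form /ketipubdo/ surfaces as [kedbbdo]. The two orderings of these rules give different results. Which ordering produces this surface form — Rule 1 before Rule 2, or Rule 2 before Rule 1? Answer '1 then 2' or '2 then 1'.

1 then 2

Order 1 then 2:
  1 Voicing Between Vowels: [ketipubdo] → [kedibubdo]
  2 Syncope: [kedibubdo] → [kedbbdo]
  result: [kedbbdo]
Order 2 then 1:
  2 Syncope: [ketipubdo] → [ketpbdo]
  1 Voicing Between Vowels: no change — [ketpbdo]
  result: [ketpbdo]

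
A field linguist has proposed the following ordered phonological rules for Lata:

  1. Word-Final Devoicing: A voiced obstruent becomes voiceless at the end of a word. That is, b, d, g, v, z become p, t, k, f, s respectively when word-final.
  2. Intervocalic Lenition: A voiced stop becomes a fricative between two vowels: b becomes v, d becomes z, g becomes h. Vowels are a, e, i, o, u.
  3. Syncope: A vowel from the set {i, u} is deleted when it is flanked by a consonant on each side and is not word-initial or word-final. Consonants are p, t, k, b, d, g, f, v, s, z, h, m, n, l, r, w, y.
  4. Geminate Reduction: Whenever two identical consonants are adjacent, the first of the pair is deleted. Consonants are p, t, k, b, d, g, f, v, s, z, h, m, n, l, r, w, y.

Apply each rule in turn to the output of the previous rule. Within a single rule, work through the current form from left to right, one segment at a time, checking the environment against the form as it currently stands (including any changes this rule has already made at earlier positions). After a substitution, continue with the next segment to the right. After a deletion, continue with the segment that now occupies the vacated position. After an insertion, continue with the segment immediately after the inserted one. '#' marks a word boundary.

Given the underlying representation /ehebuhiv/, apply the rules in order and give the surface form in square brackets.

1 Word-Final Devoicing: [ehebuhiv] → [ehebuhif]
2 Intervocalic Lenition: [ehebuhif] → [ehevuhif]
3 Syncope: [ehevuhif] → [ehevhf]
4 Geminate Reduction: no change — [ehevhf]

[ehevhf]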